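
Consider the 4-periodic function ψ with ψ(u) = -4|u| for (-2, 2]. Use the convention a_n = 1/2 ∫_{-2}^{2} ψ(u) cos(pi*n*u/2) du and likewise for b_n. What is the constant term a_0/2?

a_0 = 1/2 ∫_{-2}^{2} ψ(u) du = 1/2 · (-16) = -8.
So the constant term a_0/2 = -4.

-4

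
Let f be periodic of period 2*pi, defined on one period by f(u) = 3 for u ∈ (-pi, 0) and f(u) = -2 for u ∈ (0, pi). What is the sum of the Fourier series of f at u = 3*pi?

u = 3*pi differs from u = -pi by 2 full period(s), and the series is 2*pi-periodic.
At u = -pi the one-sided limits are f(-pi^-) = -2 and f(-pi^+) = 3.
By Dirichlet's theorem the series converges to their average, [(-2) + (3)]/2 = 1/2.

1/2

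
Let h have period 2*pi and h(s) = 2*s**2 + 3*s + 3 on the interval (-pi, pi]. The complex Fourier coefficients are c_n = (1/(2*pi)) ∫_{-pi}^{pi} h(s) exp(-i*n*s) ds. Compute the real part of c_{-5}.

-4/25

Since h is real-valued, Re(c_{-5}) = (1/(2*pi)) ∫_{-pi}^{pi} h(s) cos(-5*s) ds = a_{5}/2.
Integrating by parts twice (tabular method), an antiderivative of (2*s**2 + 3*s + 3) cos(-5*s) is 2*s**2*sin(5*s)/5 + 3*s*sin(5*s)/5 + 4*s*cos(5*s)/25 + 71*sin(5*s)/125 + 3*cos(5*s)/25; evaluating from -pi to pi: ∫_{-pi}^{pi} (2*s**2 + 3*s + 3) cos(-5*s) ds = (-4*pi/25 - 3/25) - (-3/25 + 4*pi/25) = -8*pi/25.
Hence Re(c_{-5}) = (1/(2*pi))·(-8*pi/25) = -4/25.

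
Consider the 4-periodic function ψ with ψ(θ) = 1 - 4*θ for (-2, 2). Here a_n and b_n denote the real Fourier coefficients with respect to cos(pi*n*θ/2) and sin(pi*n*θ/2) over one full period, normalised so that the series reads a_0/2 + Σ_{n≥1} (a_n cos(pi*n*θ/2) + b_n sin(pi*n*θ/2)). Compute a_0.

2

a_0 = 1/2 ∫_{-2}^{2} ψ(θ) dθ = 1/2 · (4) = 2.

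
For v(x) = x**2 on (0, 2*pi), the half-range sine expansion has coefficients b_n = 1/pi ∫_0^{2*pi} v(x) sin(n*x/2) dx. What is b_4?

-2*pi

b_4 = 1/pi ∫_0^{2*pi} (x**2) sin(2*x) dx.
Integrating by parts twice (tabular method), an antiderivative of (x**2) sin(2*x) is -x**2*cos(2*x)/2 + x*sin(2*x)/2 + cos(2*x)/4; evaluating from 0 to 2*pi: ∫_{0}^{2*pi} (x**2) sin(2*x) dx = (1/4 - 2*pi**2) - (1/4) = -2*pi**2.
Hence b_4 = (1/pi)·(-2*pi**2) = -2*pi.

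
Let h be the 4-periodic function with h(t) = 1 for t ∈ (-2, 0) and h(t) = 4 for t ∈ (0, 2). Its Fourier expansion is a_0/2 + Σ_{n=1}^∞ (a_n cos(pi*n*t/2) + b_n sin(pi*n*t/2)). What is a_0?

a_0 = 1/2 ∫_{-2}^{2} h(t) dt = 1/2 · (10) = 5.

5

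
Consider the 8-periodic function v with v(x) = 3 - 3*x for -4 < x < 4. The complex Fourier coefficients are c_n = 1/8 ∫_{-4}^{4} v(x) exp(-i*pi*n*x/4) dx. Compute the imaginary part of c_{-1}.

Since v is real-valued, Im(c_{-1}) = -1/8 ∫_{-4}^{4} v(x) sin(-pi*x/4) dx = b_{1}/2.
Integrating by parts (boundary term plus one more integral), an antiderivative of (3 - 3*x) sin(-pi*x/4) is -12*x*cos(pi*x/4)/pi + 48*sin(pi*x/4)/pi**2 + 12*cos(pi*x/4)/pi; evaluating from -4 to 4: ∫_{-4}^{4} (3 - 3*x) sin(-pi*x/4) dx = (36/pi) - (-60/pi) = 96/pi.
Hence Im(c_{-1}) = (-1/8)·(96/pi) = -12/pi.

-12/pi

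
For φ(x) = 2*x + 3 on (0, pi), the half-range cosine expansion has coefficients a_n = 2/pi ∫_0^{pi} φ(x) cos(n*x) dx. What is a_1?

a_1 = 2/pi ∫_0^{pi} (2*x + 3) cos(x) dx.
Integrating by parts (boundary term plus one more integral), an antiderivative of (2*x + 3) cos(x) is 2*x*sin(x) + 3*sin(x) + 2*cos(x); evaluating from 0 to pi: ∫_{0}^{pi} (2*x + 3) cos(x) dx = (-2) - (2) = -4.
Hence a_1 = (2/pi)·(-4) = -8/pi.

-8/pi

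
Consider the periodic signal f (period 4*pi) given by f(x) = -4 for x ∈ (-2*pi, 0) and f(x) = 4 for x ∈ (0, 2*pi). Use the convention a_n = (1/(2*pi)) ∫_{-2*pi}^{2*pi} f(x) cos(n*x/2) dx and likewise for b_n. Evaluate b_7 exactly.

b_7 = (1/(2*pi)) ∫_{-2*pi}^{2*pi} f(x) sin(7*x/2) dx.
f is odd and sin(7*x/2) is odd, so the integrand is even and b_7 = 1/pi ∫_0^{2*pi} f(x) sin(7*x/2) dx.
Directly, an antiderivative of (4) sin(7*x/2) is -8*cos(7*x/2)/7; evaluating from 0 to 2*pi: ∫_{0}^{2*pi} (4) sin(7*x/2) dx = (8/7) - (-8/7) = 16/7.
Hence b_7 = (1/pi)·(16/7) = 16/(7*pi).

16/(7*pi)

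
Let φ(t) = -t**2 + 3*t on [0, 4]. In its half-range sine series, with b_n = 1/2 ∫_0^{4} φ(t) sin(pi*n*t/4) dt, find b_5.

8*(16 - 25*pi**2)/(125*pi**3)

b_5 = 1/2 ∫_0^{4} (-t**2 + 3*t) sin(5*pi*t/4) dt.
Integrating by parts twice (tabular method), an antiderivative of (-t**2 + 3*t) sin(5*pi*t/4) is 4*t**2*cos(5*pi*t/4)/(5*pi) - 32*t*sin(5*pi*t/4)/(25*pi**2) - 12*t*cos(5*pi*t/4)/(5*pi) + 48*sin(5*pi*t/4)/(25*pi**2) - 128*cos(5*pi*t/4)/(125*pi**3); evaluating from 0 to 4: ∫_{0}^{4} (-t**2 + 3*t) sin(5*pi*t/4) dt = (16*(8 - 25*pi**2)/(125*pi**3)) - (-128/(125*pi**3)) = 16*(16 - 25*pi**2)/(125*pi**3).
Hence b_5 = (1/2)·(16*(16 - 25*pi**2)/(125*pi**3)) = 8*(16 - 25*pi**2)/(125*pi**3).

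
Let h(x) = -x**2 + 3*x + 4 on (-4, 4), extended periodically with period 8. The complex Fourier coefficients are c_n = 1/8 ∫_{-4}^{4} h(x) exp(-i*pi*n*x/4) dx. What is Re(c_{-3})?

Since h is real-valued, Re(c_{-3}) = 1/8 ∫_{-4}^{4} h(x) cos(-3*pi*x/4) dx = a_{3}/2.
Integrating by parts twice (tabular method), an antiderivative of (-x**2 + 3*x + 4) cos(-3*pi*x/4) is -4*x**2*sin(3*pi*x/4)/(3*pi) + 4*x*sin(3*pi*x/4)/pi - 32*x*cos(3*pi*x/4)/(9*pi**2) + 128*sin(3*pi*x/4)/(27*pi**3) + 16*sin(3*pi*x/4)/(3*pi) + 16*cos(3*pi*x/4)/(3*pi**2); evaluating from -4 to 4: ∫_{-4}^{4} (-x**2 + 3*x + 4) cos(-3*pi*x/4) dx = (80/(9*pi**2)) - (-176/(9*pi**2)) = 256/(9*pi**2).
Hence Re(c_{-3}) = (1/8)·(256/(9*pi**2)) = 32/(9*pi**2).

32/(9*pi**2)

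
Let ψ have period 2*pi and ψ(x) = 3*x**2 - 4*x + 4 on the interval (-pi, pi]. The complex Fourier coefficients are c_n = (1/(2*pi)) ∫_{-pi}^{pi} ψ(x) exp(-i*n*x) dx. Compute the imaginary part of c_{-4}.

1

Since ψ is real-valued, Im(c_{-4}) = -(1/(2*pi)) ∫_{-pi}^{pi} ψ(x) sin(-4*x) dx = b_{4}/2.
Integrating by parts twice (tabular method), an antiderivative of (3*x**2 - 4*x + 4) sin(-4*x) is 3*x**2*cos(4*x)/4 - 3*x*sin(4*x)/8 - x*cos(4*x) + sin(4*x)/4 + 29*cos(4*x)/32; evaluating from -pi to pi: ∫_{-pi}^{pi} (3*x**2 - 4*x + 4) sin(-4*x) dx = (-pi + 29/32 + 3*pi**2/4) - (29/32 + pi + 3*pi**2/4) = -2*pi.
Hence Im(c_{-4}) = (-1/(2*pi))·(-2*pi) = 1.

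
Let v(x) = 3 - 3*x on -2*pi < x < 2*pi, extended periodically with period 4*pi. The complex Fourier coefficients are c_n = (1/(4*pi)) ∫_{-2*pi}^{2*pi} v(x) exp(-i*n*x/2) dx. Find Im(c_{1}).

6

Since v is real-valued, Im(c_{1}) = -(1/(4*pi)) ∫_{-2*pi}^{2*pi} v(x) sin(x/2) dx = -b_{1}/2.
Integrating by parts (boundary term plus one more integral), an antiderivative of (3 - 3*x) sin(x/2) is 6*x*cos(x/2) - 12*sin(x/2) - 6*cos(x/2); evaluating from -2*pi to 2*pi: ∫_{-2*pi}^{2*pi} (3 - 3*x) sin(x/2) dx = (6 - 12*pi) - (6 + 12*pi) = -24*pi.
Hence Im(c_{1}) = (-1/(4*pi))·(-24*pi) = 6.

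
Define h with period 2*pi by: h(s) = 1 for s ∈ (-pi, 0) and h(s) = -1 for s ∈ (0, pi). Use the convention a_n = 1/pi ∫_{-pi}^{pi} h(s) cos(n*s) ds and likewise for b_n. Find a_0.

a_0 = 1/pi ∫_{-pi}^{pi} h(s) ds = 1/pi · (0) = 0.

0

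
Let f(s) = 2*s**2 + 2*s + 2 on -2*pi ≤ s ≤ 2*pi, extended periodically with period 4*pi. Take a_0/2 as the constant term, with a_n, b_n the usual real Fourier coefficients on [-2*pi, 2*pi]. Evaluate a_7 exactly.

-32/49

a_7 = (1/(2*pi)) ∫_{-2*pi}^{2*pi} f(s) cos(7*s/2) ds.
Integrating by parts twice (tabular method), an antiderivative of (2*s**2 + 2*s + 2) cos(7*s/2) is 4*s**2*sin(7*s/2)/7 + 4*s*sin(7*s/2)/7 + 16*s*cos(7*s/2)/49 + 164*sin(7*s/2)/343 + 8*cos(7*s/2)/49; evaluating from -2*pi to 2*pi: ∫_{-2*pi}^{2*pi} (2*s**2 + 2*s + 2) cos(7*s/2) ds = (-32*pi/49 - 8/49) - (-8/49 + 32*pi/49) = -64*pi/49.
Hence a_7 = (1/(2*pi))·(-64*pi/49) = -32/49.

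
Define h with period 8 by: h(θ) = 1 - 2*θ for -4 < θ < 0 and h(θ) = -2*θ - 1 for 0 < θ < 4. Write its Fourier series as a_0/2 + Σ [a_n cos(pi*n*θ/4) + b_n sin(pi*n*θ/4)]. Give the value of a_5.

a_5 = 1/4 ∫_{-4}^{4} h(θ) cos(5*pi*θ/4) dθ.
h is odd and cos(5*pi*θ/4) is even, so the integrand is odd over a symmetric interval and the integral vanishes.

0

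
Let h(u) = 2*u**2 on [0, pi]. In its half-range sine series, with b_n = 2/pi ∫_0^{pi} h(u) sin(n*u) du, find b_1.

b_1 = 2/pi ∫_0^{pi} (2*u**2) sin(u) du.
Integrating by parts twice (tabular method), an antiderivative of (2*u**2) sin(u) is -2*u**2*cos(u) + 4*u*sin(u) + 4*cos(u); evaluating from 0 to pi: ∫_{0}^{pi} (2*u**2) sin(u) du = (-4 + 2*pi**2) - (4) = -8 + 2*pi**2.
Hence b_1 = (2/pi)·(-8 + 2*pi**2) = -16/pi + 4*pi.

-16/pi + 4*pi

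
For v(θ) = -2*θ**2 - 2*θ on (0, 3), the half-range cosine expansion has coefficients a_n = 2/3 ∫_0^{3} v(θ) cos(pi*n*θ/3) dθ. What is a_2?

-18/pi**2

a_2 = 2/3 ∫_0^{3} (-2*θ**2 - 2*θ) cos(2*pi*θ/3) dθ.
Integrating by parts twice (tabular method), an antiderivative of (-2*θ**2 - 2*θ) cos(2*pi*θ/3) is -3*θ**2*sin(2*pi*θ/3)/pi - 3*θ*sin(2*pi*θ/3)/pi - 9*θ*cos(2*pi*θ/3)/pi**2 + 27*sin(2*pi*θ/3)/(2*pi**3) - 9*cos(2*pi*θ/3)/(2*pi**2); evaluating from 0 to 3: ∫_{0}^{3} (-2*θ**2 - 2*θ) cos(2*pi*θ/3) dθ = (-63/(2*pi**2)) - (-9/(2*pi**2)) = -27/pi**2.
Hence a_2 = (2/3)·(-27/pi**2) = -18/pi**2.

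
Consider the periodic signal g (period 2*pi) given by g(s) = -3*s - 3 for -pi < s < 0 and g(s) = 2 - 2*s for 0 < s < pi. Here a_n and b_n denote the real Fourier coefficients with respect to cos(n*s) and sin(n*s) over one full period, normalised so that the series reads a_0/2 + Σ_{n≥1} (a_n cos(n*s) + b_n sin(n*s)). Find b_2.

5/2

b_2 = 1/pi ∫_{-pi}^{pi} g(s) sin(2*s) ds.
Split the integral at the breakpoints.
Integrating by parts (boundary term plus one more integral), an antiderivative of (-3*s - 3) sin(2*s) is 3*s*cos(2*s)/2 - 3*sin(2*s)/4 + 3*cos(2*s)/2; evaluating from -pi to 0: ∫_{-pi}^{0} (-3*s - 3) sin(2*s) ds = (3/2) - (3/2 - 3*pi/2) = 3*pi/2.
Integrating by parts (boundary term plus one more integral), an antiderivative of (2 - 2*s) sin(2*s) is s*cos(2*s) - sin(2*s)/2 - cos(2*s); evaluating from 0 to pi: ∫_{0}^{pi} (2 - 2*s) sin(2*s) ds = (-1 + pi) - (-1) = pi.
Summing the pieces and multiplying by (1/pi) gives b_2 = 5/2.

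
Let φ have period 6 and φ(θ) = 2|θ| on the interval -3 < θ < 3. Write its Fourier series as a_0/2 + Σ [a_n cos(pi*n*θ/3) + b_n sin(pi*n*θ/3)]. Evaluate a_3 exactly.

-8/(3*pi**2)

a_3 = 1/3 ∫_{-3}^{3} φ(θ) cos(pi*θ) dθ.
φ is even and cos(pi*θ) is even, so the integrand is even and a_3 = 2/3 ∫_0^{3} φ(θ) cos(pi*θ) dθ.
Integrating by parts (boundary term plus one more integral), an antiderivative of (2*θ) cos(pi*θ) is 2*θ*sin(pi*θ)/pi + 2*cos(pi*θ)/pi**2; evaluating from 0 to 3: ∫_{0}^{3} (2*θ) cos(pi*θ) dθ = (-2/pi**2) - (2/pi**2) = -4/pi**2.
Hence a_3 = (2/3)·(-4/pi**2) = -8/(3*pi**2).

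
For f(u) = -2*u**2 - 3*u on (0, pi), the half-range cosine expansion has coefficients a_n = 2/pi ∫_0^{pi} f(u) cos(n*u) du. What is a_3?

a_3 = 2/pi ∫_0^{pi} (-2*u**2 - 3*u) cos(3*u) du.
Integrating by parts twice (tabular method), an antiderivative of (-2*u**2 - 3*u) cos(3*u) is -2*u**2*sin(3*u)/3 - u*sin(3*u) - 4*u*cos(3*u)/9 + 4*sin(3*u)/27 - cos(3*u)/3; evaluating from 0 to pi: ∫_{0}^{pi} (-2*u**2 - 3*u) cos(3*u) du = (1/3 + 4*pi/9) - (-1/3) = 2/3 + 4*pi/9.
Hence a_3 = (2/pi)·(2/3 + 4*pi/9) = 4*(3 + 2*pi)/(9*pi).

4*(3 + 2*pi)/(9*pi)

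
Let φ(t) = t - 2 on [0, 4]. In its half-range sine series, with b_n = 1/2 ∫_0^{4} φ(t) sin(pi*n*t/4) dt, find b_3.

0

b_3 = 1/2 ∫_0^{4} (t - 2) sin(3*pi*t/4) dt.
Integrating by parts (boundary term plus one more integral), an antiderivative of (t - 2) sin(3*pi*t/4) is -4*t*cos(3*pi*t/4)/(3*pi) + 16*sin(3*pi*t/4)/(9*pi**2) + 8*cos(3*pi*t/4)/(3*pi); evaluating from 0 to 4: ∫_{0}^{4} (t - 2) sin(3*pi*t/4) dt = (8/(3*pi)) - (8/(3*pi)) = 0.
Hence b_3 = (1/2)·(0) = 0.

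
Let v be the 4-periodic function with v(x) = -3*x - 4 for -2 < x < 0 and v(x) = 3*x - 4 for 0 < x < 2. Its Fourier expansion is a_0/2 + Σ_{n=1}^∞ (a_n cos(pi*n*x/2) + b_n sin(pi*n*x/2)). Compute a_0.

-2

a_0 = 1/2 ∫_{-2}^{2} v(x) dx = 1/2 · (-4) = -2.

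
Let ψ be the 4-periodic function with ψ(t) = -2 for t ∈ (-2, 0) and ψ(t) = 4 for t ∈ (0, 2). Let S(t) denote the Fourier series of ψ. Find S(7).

-2

t = 7 differs from t = -1 by 2 full period(s), and the series is 4-periodic.
ψ is continuous at t = -1 with value -2, so the series converges to -2 there.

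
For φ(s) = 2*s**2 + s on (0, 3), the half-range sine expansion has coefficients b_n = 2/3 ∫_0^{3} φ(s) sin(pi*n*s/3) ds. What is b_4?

-21/(2*pi)

b_4 = 2/3 ∫_0^{3} (2*s**2 + s) sin(4*pi*s/3) ds.
Integrating by parts twice (tabular method), an antiderivative of (2*s**2 + s) sin(4*pi*s/3) is -3*s**2*cos(4*pi*s/3)/(2*pi) + 9*s*sin(4*pi*s/3)/(4*pi**2) - 3*s*cos(4*pi*s/3)/(4*pi) + 9*sin(4*pi*s/3)/(16*pi**2) + 27*cos(4*pi*s/3)/(16*pi**3); evaluating from 0 to 3: ∫_{0}^{3} (2*s**2 + s) sin(4*pi*s/3) ds = (9*(3 - 28*pi**2)/(16*pi**3)) - (27/(16*pi**3)) = -63/(4*pi).
Hence b_4 = (2/3)·(-63/(4*pi)) = -21/(2*pi).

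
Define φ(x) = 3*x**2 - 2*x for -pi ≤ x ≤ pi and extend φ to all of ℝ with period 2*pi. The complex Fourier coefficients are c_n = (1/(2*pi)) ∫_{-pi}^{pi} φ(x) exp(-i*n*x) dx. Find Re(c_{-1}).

-6

Since φ is real-valued, Re(c_{-1}) = (1/(2*pi)) ∫_{-pi}^{pi} φ(x) cos(-x) dx = a_{1}/2.
Integrating by parts twice (tabular method), an antiderivative of (3*x**2 - 2*x) cos(-x) is 3*x**2*sin(x) - 2*x*sin(x) + 6*x*cos(x) - 6*sin(x) - 2*cos(x); evaluating from -pi to pi: ∫_{-pi}^{pi} (3*x**2 - 2*x) cos(-x) dx = (2 - 6*pi) - (2 + 6*pi) = -12*pi.
Hence Re(c_{-1}) = (1/(2*pi))·(-12*pi) = -6.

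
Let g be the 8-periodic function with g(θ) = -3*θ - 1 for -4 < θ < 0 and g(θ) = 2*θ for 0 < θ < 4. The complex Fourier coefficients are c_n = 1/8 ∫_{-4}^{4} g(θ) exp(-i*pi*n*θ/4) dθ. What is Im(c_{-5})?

Since g is real-valued, Im(c_{-5}) = -1/8 ∫_{-4}^{4} g(θ) sin(-5*pi*θ/4) dθ = b_{5}/2.
Split the integral at the breakpoints.
Integrating by parts (boundary term plus one more integral), an antiderivative of (-3*θ - 1) sin(-5*pi*θ/4) is -12*θ*cos(5*pi*θ/4)/(5*pi) + 48*sin(5*pi*θ/4)/(25*pi**2) - 4*cos(5*pi*θ/4)/(5*pi); evaluating from -4 to 0: ∫_{-4}^{0} (-3*θ - 1) sin(-5*pi*θ/4) dθ = (-4/(5*pi)) - (-44/(5*pi)) = 8/pi.
Integrating by parts (boundary term plus one more integral), an antiderivative of (2*θ) sin(-5*pi*θ/4) is 8*θ*cos(5*pi*θ/4)/(5*pi) - 32*sin(5*pi*θ/4)/(25*pi**2); evaluating from 0 to 4: ∫_{0}^{4} (2*θ) sin(-5*pi*θ/4) dθ = (-32/(5*pi)) - (0) = -32/(5*pi).
So ∫_{-4}^{4} g(θ) sin(-5*pi*θ/4) dθ = 8/(5*pi).
Hence Im(c_{-5}) = (-1/8)·(8/(5*pi)) = -1/(5*pi).

-1/(5*pi)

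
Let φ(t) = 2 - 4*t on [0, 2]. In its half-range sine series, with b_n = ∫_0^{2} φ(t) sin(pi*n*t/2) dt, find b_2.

b_2 = ∫_0^{2} (2 - 4*t) sin(pi*t) dt.
Integrating by parts (boundary term plus one more integral), an antiderivative of (2 - 4*t) sin(pi*t) is 4*t*cos(pi*t)/pi - 4*sin(pi*t)/pi**2 - 2*cos(pi*t)/pi; evaluating from 0 to 2: ∫_{0}^{2} (2 - 4*t) sin(pi*t) dt = (6/pi) - (-2/pi) = 8/pi.
Hence b_2 = 8/pi.

8/pi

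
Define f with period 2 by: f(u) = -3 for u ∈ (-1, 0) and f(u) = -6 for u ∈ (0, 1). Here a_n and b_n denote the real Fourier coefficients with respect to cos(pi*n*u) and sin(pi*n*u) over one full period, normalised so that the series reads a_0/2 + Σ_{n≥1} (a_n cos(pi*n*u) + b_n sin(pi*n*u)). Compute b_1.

b_1 = ∫_{-1}^{1} f(u) sin(pi*u) du.
Split the integral at the breakpoints.
Directly, an antiderivative of (-3) sin(pi*u) is 3*cos(pi*u)/pi; evaluating from -1 to 0: ∫_{-1}^{0} (-3) sin(pi*u) du = (3/pi) - (-3/pi) = 6/pi.
Directly, an antiderivative of (-6) sin(pi*u) is 6*cos(pi*u)/pi; evaluating from 0 to 1: ∫_{0}^{1} (-6) sin(pi*u) du = (-6/pi) - (6/pi) = -12/pi.
Summing the pieces gives b_1 = -6/pi.

-6/pi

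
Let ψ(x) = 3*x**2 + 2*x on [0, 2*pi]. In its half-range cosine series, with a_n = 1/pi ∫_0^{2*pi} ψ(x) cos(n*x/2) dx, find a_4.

a_4 = 1/pi ∫_0^{2*pi} (3*x**2 + 2*x) cos(2*x) dx.
Integrating by parts twice (tabular method), an antiderivative of (3*x**2 + 2*x) cos(2*x) is 3*x**2*sin(2*x)/2 + x*sin(2*x) + 3*x*cos(2*x)/2 - 3*sin(2*x)/4 + cos(2*x)/2; evaluating from 0 to 2*pi: ∫_{0}^{2*pi} (3*x**2 + 2*x) cos(2*x) dx = (1/2 + 3*pi) - (1/2) = 3*pi.
Hence a_4 = (1/pi)·(3*pi) = 3.

3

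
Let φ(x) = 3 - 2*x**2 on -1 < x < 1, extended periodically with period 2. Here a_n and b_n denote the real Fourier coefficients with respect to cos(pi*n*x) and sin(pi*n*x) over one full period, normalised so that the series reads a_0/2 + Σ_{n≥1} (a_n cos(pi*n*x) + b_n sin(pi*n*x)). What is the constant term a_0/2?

a_0 = ∫_{-1}^{1} φ(x) dx = 14/3.
So the constant term a_0/2 = 7/3.

7/3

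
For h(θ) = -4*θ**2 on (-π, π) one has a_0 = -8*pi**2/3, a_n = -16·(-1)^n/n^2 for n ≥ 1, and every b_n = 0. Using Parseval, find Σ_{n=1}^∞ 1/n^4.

Parseval: a_0^2/2 + Σ a_n^2 = (1/π) ∫_{-π}^{π} h(θ)^2 dθ = 32*pi**4/5.
Subtract a_0^2/2 = 32*pi**4/9: Σ a_n^2 = 128*pi**4/45.
Since a_n^2 = 256/n^4, Σ 1/n^4 = pi**4/90.

pi**4/90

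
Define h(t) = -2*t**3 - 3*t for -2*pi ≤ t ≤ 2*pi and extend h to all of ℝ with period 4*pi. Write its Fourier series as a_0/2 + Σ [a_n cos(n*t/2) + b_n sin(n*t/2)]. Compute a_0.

a_0 = (1/(2*pi)) ∫_{-2*pi}^{2*pi} h(t) dt = (1/(2*pi)) · (0) = 0.

0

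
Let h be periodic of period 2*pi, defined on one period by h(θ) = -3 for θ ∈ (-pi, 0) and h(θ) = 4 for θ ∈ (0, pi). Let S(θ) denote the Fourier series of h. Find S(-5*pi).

1/2

θ = -5*pi differs from θ = -pi by -2 full period(s), and the series is 2*pi-periodic.
At θ = -pi the one-sided limits are h(-pi^-) = 4 and h(-pi^+) = -3.
By Dirichlet's theorem the series converges to their average, [(4) + (-3)]/2 = 1/2.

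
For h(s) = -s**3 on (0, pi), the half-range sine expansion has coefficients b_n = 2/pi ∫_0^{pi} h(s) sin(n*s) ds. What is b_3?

4/9 - 2*pi**2/3

b_3 = 2/pi ∫_0^{pi} (-s**3) sin(3*s) ds.
Integrating by parts three times (tabular method), an antiderivative of (-s**3) sin(3*s) is s**3*cos(3*s)/3 - s**2*sin(3*s)/3 - 2*s*cos(3*s)/9 + 2*sin(3*s)/27; evaluating from 0 to pi: ∫_{0}^{pi} (-s**3) sin(3*s) ds = (pi*(2 - 3*pi**2)/9) - (0) = pi*(2 - 3*pi**2)/9.
Hence b_3 = (2/pi)·(pi*(2 - 3*pi**2)/9) = 4/9 - 2*pi**2/3.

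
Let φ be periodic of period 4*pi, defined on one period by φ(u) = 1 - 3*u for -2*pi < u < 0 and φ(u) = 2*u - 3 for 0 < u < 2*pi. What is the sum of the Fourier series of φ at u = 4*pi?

u = 4*pi differs from u = 0 by 1 full period(s), and the series is 4*pi-periodic.
At u = 0 the one-sided limits are φ(0^-) = 1 and φ(0^+) = -3.
By Dirichlet's theorem the series converges to their average, [(1) + (-3)]/2 = -1.

-1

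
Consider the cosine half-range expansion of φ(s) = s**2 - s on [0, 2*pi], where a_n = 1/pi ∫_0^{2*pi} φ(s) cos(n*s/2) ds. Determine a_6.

4/9

a_6 = 1/pi ∫_0^{2*pi} (s**2 - s) cos(3*s) ds.
Integrating by parts twice (tabular method), an antiderivative of (s**2 - s) cos(3*s) is s**2*sin(3*s)/3 - s*sin(3*s)/3 + 2*s*cos(3*s)/9 - 2*sin(3*s)/27 - cos(3*s)/9; evaluating from 0 to 2*pi: ∫_{0}^{2*pi} (s**2 - s) cos(3*s) ds = (-1/9 + 4*pi/9) - (-1/9) = 4*pi/9.
Hence a_6 = (1/pi)·(4*pi/9) = 4/9.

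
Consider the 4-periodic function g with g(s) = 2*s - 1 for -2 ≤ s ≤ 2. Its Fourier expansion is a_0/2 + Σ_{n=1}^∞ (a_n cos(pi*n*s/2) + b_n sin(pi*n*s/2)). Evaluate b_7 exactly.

8/(7*pi)

b_7 = 1/2 ∫_{-2}^{2} g(s) sin(7*pi*s/2) ds.
Integrating by parts (boundary term plus one more integral), an antiderivative of (2*s - 1) sin(7*pi*s/2) is -4*s*cos(7*pi*s/2)/(7*pi) + 8*sin(7*pi*s/2)/(49*pi**2) + 2*cos(7*pi*s/2)/(7*pi); evaluating from -2 to 2: ∫_{-2}^{2} (2*s - 1) sin(7*pi*s/2) ds = (6/(7*pi)) - (-10/(7*pi)) = 16/(7*pi).
Hence b_7 = (1/2)·(16/(7*pi)) = 8/(7*pi).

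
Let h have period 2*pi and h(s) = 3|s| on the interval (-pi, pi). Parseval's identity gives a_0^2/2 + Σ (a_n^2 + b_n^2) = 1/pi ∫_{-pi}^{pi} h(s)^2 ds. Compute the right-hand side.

1/pi ∫_{-pi}^{pi} h(s)^2 ds = 1/pi · (6*pi**3) = 6*pi**2.

6*pi**2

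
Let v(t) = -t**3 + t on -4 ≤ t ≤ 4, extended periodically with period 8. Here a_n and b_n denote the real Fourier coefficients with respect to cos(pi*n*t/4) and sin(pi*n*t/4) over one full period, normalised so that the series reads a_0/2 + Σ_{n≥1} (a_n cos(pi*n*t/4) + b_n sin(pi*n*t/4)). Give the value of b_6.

b_6 = 1/4 ∫_{-4}^{4} v(t) sin(3*pi*t/2) dt.
v is odd and sin(3*pi*t/2) is odd, so the integrand is even and b_6 = 1/2 ∫_0^{4} v(t) sin(3*pi*t/2) dt.
Integrating by parts three times (tabular method), an antiderivative of (-t**3 + t) sin(3*pi*t/2) is 2*t**3*cos(3*pi*t/2)/(3*pi) - 4*t**2*sin(3*pi*t/2)/(3*pi**2) - 2*t*cos(3*pi*t/2)/(3*pi) - 16*t*cos(3*pi*t/2)/(9*pi**3) + 32*sin(3*pi*t/2)/(27*pi**4) + 4*sin(3*pi*t/2)/(9*pi**2); evaluating from 0 to 4: ∫_{0}^{4} (-t**3 + t) sin(3*pi*t/2) dt = (-64/(9*pi**3) + 40/pi) - (0) = -64/(9*pi**3) + 40/pi.
Hence b_6 = (1/2)·(-64/(9*pi**3) + 40/pi) = -32/(9*pi**3) + 20/pi.

-32/(9*pi**3) + 20/pi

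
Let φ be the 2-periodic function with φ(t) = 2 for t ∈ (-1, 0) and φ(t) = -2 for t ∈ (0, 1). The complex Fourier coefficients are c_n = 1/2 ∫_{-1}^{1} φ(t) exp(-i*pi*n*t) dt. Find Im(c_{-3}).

Since φ is real-valued, Im(c_{-3}) = -1/2 ∫_{-1}^{1} φ(t) sin(-3*pi*t) dt = b_{3}/2.
φ is odd and sin(-3*pi*t) is odd, so the integrand is even: ∫_{-1}^{1} φ(t) sin(-3*pi*t) dt = 2∫_0^{1} φ(t) sin(-3*pi*t) dt.
Directly, an antiderivative of (-2) sin(-3*pi*t) is -2*cos(3*pi*t)/(3*pi); evaluating from 0 to 1: ∫_{0}^{1} (-2) sin(-3*pi*t) dt = (2/(3*pi)) - (-2/(3*pi)) = 4/(3*pi).
So ∫_{-1}^{1} φ(t) sin(-3*pi*t) dt = 8/(3*pi).
Hence Im(c_{-3}) = (-1/2)·(8/(3*pi)) = -4/(3*pi).

-4/(3*pi)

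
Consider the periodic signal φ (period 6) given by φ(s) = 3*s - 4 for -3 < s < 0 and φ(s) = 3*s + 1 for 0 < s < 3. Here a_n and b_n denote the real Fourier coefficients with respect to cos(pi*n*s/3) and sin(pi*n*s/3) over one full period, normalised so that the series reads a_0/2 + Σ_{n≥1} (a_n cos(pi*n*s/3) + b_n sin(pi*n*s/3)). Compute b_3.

28/(3*pi)

b_3 = 1/3 ∫_{-3}^{3} φ(s) sin(pi*s) ds.
Split the integral at the breakpoints.
Integrating by parts (boundary term plus one more integral), an antiderivative of (3*s - 4) sin(pi*s) is -3*s*cos(pi*s)/pi + 3*sin(pi*s)/pi**2 + 4*cos(pi*s)/pi; evaluating from -3 to 0: ∫_{-3}^{0} (3*s - 4) sin(pi*s) ds = (4/pi) - (-13/pi) = 17/pi.
Integrating by parts (boundary term plus one more integral), an antiderivative of (3*s + 1) sin(pi*s) is -3*s*cos(pi*s)/pi + 3*sin(pi*s)/pi**2 - cos(pi*s)/pi; evaluating from 0 to 3: ∫_{0}^{3} (3*s + 1) sin(pi*s) ds = (10/pi) - (-1/pi) = 11/pi.
Summing the pieces and multiplying by (1/3) gives b_3 = 28/(3*pi).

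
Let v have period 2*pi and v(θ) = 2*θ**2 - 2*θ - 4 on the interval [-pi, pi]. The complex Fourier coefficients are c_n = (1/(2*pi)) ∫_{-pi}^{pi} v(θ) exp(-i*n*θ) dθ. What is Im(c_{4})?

Since v is real-valued, Im(c_{4}) = -(1/(2*pi)) ∫_{-pi}^{pi} v(θ) sin(4*θ) dθ = -b_{4}/2.
Integrating by parts twice (tabular method), an antiderivative of (2*θ**2 - 2*θ - 4) sin(4*θ) is -θ**2*cos(4*θ)/2 + θ*sin(4*θ)/4 + θ*cos(4*θ)/2 - sin(4*θ)/8 + 17*cos(4*θ)/16; evaluating from -pi to pi: ∫_{-pi}^{pi} (2*θ**2 - 2*θ - 4) sin(4*θ) dθ = (-pi**2/2 + 17/16 + pi/2) - (-pi**2/2 - pi/2 + 17/16) = pi.
Hence Im(c_{4}) = (-1/(2*pi))·(pi) = -1/2.

-1/2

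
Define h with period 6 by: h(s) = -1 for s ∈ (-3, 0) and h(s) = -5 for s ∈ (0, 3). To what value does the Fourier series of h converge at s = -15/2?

-1

s = -15/2 differs from s = -3/2 by -1 full period(s), and the series is 6-periodic.
h is continuous at s = -3/2 with value -1, so the series converges to -1 there.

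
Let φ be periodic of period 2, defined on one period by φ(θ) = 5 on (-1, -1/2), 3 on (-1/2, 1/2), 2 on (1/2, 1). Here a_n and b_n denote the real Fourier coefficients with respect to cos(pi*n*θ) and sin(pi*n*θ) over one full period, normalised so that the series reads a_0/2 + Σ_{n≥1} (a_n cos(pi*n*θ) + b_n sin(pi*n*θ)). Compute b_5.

b_5 = ∫_{-1}^{1} φ(θ) sin(5*pi*θ) dθ.
Split the integral at the breakpoints.
Directly, an antiderivative of (5) sin(5*pi*θ) is -cos(5*pi*θ)/pi; evaluating from -1 to -1/2: ∫_{-1}^{-1/2} (5) sin(5*pi*θ) dθ = (0) - (1/pi) = -1/pi.
Directly, an antiderivative of (3) sin(5*pi*θ) is -3*cos(5*pi*θ)/(5*pi); evaluating from -1/2 to 1/2: ∫_{-1/2}^{1/2} (3) sin(5*pi*θ) dθ = (0) - (0) = 0.
Directly, an antiderivative of (2) sin(5*pi*θ) is -2*cos(5*pi*θ)/(5*pi); evaluating from 1/2 to 1: ∫_{1/2}^{1} (2) sin(5*pi*θ) dθ = (2/(5*pi)) - (0) = 2/(5*pi).
Summing the pieces gives b_5 = -3/(5*pi).

-3/(5*pi)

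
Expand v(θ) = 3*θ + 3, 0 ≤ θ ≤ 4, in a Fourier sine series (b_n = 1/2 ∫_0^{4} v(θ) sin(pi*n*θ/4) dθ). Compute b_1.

b_1 = 1/2 ∫_0^{4} (3*θ + 3) sin(pi*θ/4) dθ.
Integrating by parts (boundary term plus one more integral), an antiderivative of (3*θ + 3) sin(pi*θ/4) is -12*θ*cos(pi*θ/4)/pi + 48*sin(pi*θ/4)/pi**2 - 12*cos(pi*θ/4)/pi; evaluating from 0 to 4: ∫_{0}^{4} (3*θ + 3) sin(pi*θ/4) dθ = (60/pi) - (-12/pi) = 72/pi.
Hence b_1 = (1/2)·(72/pi) = 36/pi.

36/pi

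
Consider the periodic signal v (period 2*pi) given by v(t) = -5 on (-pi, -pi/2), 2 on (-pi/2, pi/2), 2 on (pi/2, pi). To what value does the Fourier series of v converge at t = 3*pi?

t = 3*pi differs from t = -pi by 2 full period(s), and the series is 2*pi-periodic.
At t = -pi the one-sided limits are v(-pi^-) = 2 and v(-pi^+) = -5.
By Dirichlet's theorem the series converges to their average, [(2) + (-5)]/2 = -3/2.

-3/2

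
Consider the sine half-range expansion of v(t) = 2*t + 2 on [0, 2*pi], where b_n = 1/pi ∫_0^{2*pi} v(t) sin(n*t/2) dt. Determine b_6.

-4/3

b_6 = 1/pi ∫_0^{2*pi} (2*t + 2) sin(3*t) dt.
Integrating by parts (boundary term plus one more integral), an antiderivative of (2*t + 2) sin(3*t) is -2*t*cos(3*t)/3 + 2*sin(3*t)/9 - 2*cos(3*t)/3; evaluating from 0 to 2*pi: ∫_{0}^{2*pi} (2*t + 2) sin(3*t) dt = (-4*pi/3 - 2/3) - (-2/3) = -4*pi/3.
Hence b_6 = (1/pi)·(-4*pi/3) = -4/3.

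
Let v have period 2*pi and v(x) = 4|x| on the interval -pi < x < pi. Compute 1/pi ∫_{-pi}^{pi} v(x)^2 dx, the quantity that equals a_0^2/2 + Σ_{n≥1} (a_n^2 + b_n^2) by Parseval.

32*pi**2/3

1/pi ∫_{-pi}^{pi} v(x)^2 dx = 1/pi · (32*pi**3/3) = 32*pi**2/3.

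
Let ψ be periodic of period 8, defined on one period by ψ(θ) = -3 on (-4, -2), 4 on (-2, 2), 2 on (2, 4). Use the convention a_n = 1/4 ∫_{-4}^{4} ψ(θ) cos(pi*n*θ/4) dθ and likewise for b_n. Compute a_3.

-3/pi

a_3 = 1/4 ∫_{-4}^{4} ψ(θ) cos(3*pi*θ/4) dθ.
Split the integral at the breakpoints.
Directly, an antiderivative of (-3) cos(3*pi*θ/4) is -4*sin(3*pi*θ/4)/pi; evaluating from -4 to -2: ∫_{-4}^{-2} (-3) cos(3*pi*θ/4) dθ = (-4/pi) - (0) = -4/pi.
Directly, an antiderivative of (4) cos(3*pi*θ/4) is 16*sin(3*pi*θ/4)/(3*pi); evaluating from -2 to 2: ∫_{-2}^{2} (4) cos(3*pi*θ/4) dθ = (-16/(3*pi)) - (16/(3*pi)) = -32/(3*pi).
Directly, an antiderivative of (2) cos(3*pi*θ/4) is 8*sin(3*pi*θ/4)/(3*pi); evaluating from 2 to 4: ∫_{2}^{4} (2) cos(3*pi*θ/4) dθ = (0) - (-8/(3*pi)) = 8/(3*pi).
Summing the pieces and multiplying by (1/4) gives a_3 = -3/pi.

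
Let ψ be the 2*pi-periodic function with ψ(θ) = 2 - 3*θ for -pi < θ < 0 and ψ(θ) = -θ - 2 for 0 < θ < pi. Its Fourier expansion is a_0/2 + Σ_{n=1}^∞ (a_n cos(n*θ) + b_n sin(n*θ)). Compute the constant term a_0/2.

pi/2

a_0 = 1/pi ∫_{-pi}^{pi} ψ(θ) dθ = 1/pi · (pi**2) = pi.
So the constant term a_0/2 = pi/2.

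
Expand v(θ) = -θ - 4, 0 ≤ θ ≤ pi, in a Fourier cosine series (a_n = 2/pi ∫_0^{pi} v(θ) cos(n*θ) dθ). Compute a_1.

4/pi

a_1 = 2/pi ∫_0^{pi} (-θ - 4) cos(θ) dθ.
Integrating by parts (boundary term plus one more integral), an antiderivative of (-θ - 4) cos(θ) is -θ*sin(θ) - 4*sin(θ) - cos(θ); evaluating from 0 to pi: ∫_{0}^{pi} (-θ - 4) cos(θ) dθ = (1) - (-1) = 2.
Hence a_1 = (2/pi)·(2) = 4/pi.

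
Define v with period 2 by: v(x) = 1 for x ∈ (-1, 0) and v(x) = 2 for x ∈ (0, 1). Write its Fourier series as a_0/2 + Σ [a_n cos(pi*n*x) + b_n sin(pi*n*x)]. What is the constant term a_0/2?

3/2

a_0 = ∫_{-1}^{1} v(x) dx = 3.
So the constant term a_0/2 = 3/2.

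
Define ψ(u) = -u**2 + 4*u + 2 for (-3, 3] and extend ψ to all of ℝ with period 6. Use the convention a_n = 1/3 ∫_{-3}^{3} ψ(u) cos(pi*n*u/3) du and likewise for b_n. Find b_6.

b_6 = 1/3 ∫_{-3}^{3} ψ(u) sin(2*pi*u) du.
Integrating by parts twice (tabular method), an antiderivative of (-u**2 + 4*u + 2) sin(2*pi*u) is u**2*cos(2*pi*u)/(2*pi) - u*sin(2*pi*u)/(2*pi**2) - 2*u*cos(2*pi*u)/pi + sin(2*pi*u)/pi**2 - cos(2*pi*u)/pi - cos(2*pi*u)/(4*pi**3); evaluating from -3 to 3: ∫_{-3}^{3} (-u**2 + 4*u + 2) sin(2*pi*u) du = ((-10*pi**2 - 1)/(4*pi**3)) - ((-1 + 38*pi**2)/(4*pi**3)) = -12/pi.
Hence b_6 = (1/3)·(-12/pi) = -4/pi.

-4/pi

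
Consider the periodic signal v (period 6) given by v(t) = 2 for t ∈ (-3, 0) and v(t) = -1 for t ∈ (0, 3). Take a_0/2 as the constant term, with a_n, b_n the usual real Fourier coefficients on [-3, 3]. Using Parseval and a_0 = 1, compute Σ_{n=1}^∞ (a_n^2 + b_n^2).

Parseval: a_0^2/2 + Σ_{n≥1} (a_n^2+b_n^2) = 1/3 ∫_{-3}^{3} v(t)^2 dt = 5.
Subtract a_0^2/2 = 1/2: Σ (a_n^2+b_n^2) = 9/2.

9/2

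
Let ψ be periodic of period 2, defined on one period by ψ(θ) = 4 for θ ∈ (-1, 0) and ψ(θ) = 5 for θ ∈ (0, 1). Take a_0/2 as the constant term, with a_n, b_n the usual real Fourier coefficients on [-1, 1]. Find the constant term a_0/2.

a_0 = ∫_{-1}^{1} ψ(θ) dθ = 9.
So the constant term a_0/2 = 9/2.

9/2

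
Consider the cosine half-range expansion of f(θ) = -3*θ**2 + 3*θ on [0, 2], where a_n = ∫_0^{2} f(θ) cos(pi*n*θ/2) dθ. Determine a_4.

a_4 = ∫_0^{2} (-3*θ**2 + 3*θ) cos(2*pi*θ) dθ.
Integrating by parts twice (tabular method), an antiderivative of (-3*θ**2 + 3*θ) cos(2*pi*θ) is -3*θ**2*sin(2*pi*θ)/(2*pi) + 3*θ*sin(2*pi*θ)/(2*pi) - 3*θ*cos(2*pi*θ)/(2*pi**2) + 3*sin(2*pi*θ)/(4*pi**3) + 3*cos(2*pi*θ)/(4*pi**2); evaluating from 0 to 2: ∫_{0}^{2} (-3*θ**2 + 3*θ) cos(2*pi*θ) dθ = (-9/(4*pi**2)) - (3/(4*pi**2)) = -3/pi**2.
Hence a_4 = -3/pi**2.

-3/pi**2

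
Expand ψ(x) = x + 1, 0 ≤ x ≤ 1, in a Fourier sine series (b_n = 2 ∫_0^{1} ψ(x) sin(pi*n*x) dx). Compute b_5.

6/(5*pi)

b_5 = 2 ∫_0^{1} (x + 1) sin(5*pi*x) dx.
Integrating by parts (boundary term plus one more integral), an antiderivative of (x + 1) sin(5*pi*x) is -x*cos(5*pi*x)/(5*pi) + sin(5*pi*x)/(25*pi**2) - cos(5*pi*x)/(5*pi); evaluating from 0 to 1: ∫_{0}^{1} (x + 1) sin(5*pi*x) dx = (2/(5*pi)) - (-1/(5*pi)) = 3/(5*pi).
Hence b_5 = 2·(3/(5*pi)) = 6/(5*pi).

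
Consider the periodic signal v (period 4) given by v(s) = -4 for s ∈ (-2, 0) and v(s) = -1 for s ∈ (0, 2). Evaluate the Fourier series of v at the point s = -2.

At s = -2 the one-sided limits are v(-2^-) = -1 and v(-2^+) = -4.
By Dirichlet's theorem the series converges to their average, [(-1) + (-4)]/2 = -5/2.

-5/2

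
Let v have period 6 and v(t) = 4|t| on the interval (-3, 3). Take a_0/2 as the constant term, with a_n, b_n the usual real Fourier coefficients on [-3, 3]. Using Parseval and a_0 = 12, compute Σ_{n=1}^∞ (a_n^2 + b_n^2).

24

Parseval: a_0^2/2 + Σ_{n≥1} (a_n^2+b_n^2) = 1/3 ∫_{-3}^{3} v(t)^2 dt = 96.
Subtract a_0^2/2 = 72: Σ (a_n^2+b_n^2) = 24.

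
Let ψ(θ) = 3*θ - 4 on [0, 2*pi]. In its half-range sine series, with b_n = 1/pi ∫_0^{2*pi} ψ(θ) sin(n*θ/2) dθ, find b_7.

4*(-4 + 3*pi)/(7*pi)

b_7 = 1/pi ∫_0^{2*pi} (3*θ - 4) sin(7*θ/2) dθ.
Integrating by parts (boundary term plus one more integral), an antiderivative of (3*θ - 4) sin(7*θ/2) is -6*θ*cos(7*θ/2)/7 + 12*sin(7*θ/2)/49 + 8*cos(7*θ/2)/7; evaluating from 0 to 2*pi: ∫_{0}^{2*pi} (3*θ - 4) sin(7*θ/2) dθ = (-8/7 + 12*pi/7) - (8/7) = -16/7 + 12*pi/7.
Hence b_7 = (1/pi)·(-16/7 + 12*pi/7) = 4*(-4 + 3*pi)/(7*pi).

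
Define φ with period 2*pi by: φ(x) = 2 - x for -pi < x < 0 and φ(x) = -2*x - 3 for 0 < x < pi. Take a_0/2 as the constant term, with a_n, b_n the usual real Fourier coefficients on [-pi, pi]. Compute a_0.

-pi/2 - 1

a_0 = 1/pi ∫_{-pi}^{pi} φ(x) dx = 1/pi · (-pi*(2 + pi)/2) = -pi/2 - 1.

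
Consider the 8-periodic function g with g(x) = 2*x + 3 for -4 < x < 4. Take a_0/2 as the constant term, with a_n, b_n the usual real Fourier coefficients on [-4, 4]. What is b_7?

16/(7*pi)

b_7 = 1/4 ∫_{-4}^{4} g(x) sin(7*pi*x/4) dx.
Integrating by parts (boundary term plus one more integral), an antiderivative of (2*x + 3) sin(7*pi*x/4) is -8*x*cos(7*pi*x/4)/(7*pi) + 32*sin(7*pi*x/4)/(49*pi**2) - 12*cos(7*pi*x/4)/(7*pi); evaluating from -4 to 4: ∫_{-4}^{4} (2*x + 3) sin(7*pi*x/4) dx = (44/(7*pi)) - (-20/(7*pi)) = 64/(7*pi).
Hence b_7 = (1/4)·(64/(7*pi)) = 16/(7*pi).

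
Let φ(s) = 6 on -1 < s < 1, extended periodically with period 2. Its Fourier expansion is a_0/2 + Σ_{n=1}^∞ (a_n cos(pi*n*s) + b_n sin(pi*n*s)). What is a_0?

12

a_0 = ∫_{-1}^{1} φ(s) ds = 12.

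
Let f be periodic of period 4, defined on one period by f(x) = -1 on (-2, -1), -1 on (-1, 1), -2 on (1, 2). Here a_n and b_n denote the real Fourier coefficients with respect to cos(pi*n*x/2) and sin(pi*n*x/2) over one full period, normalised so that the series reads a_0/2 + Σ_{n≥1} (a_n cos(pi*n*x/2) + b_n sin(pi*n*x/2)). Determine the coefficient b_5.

b_5 = 1/2 ∫_{-2}^{2} f(x) sin(5*pi*x/2) dx.
Split the integral at the breakpoints.
Directly, an antiderivative of (-1) sin(5*pi*x/2) is 2*cos(5*pi*x/2)/(5*pi); evaluating from -2 to -1: ∫_{-2}^{-1} (-1) sin(5*pi*x/2) dx = (0) - (-2/(5*pi)) = 2/(5*pi).
Directly, an antiderivative of (-1) sin(5*pi*x/2) is 2*cos(5*pi*x/2)/(5*pi); evaluating from -1 to 1: ∫_{-1}^{1} (-1) sin(5*pi*x/2) dx = (0) - (0) = 0.
Directly, an antiderivative of (-2) sin(5*pi*x/2) is 4*cos(5*pi*x/2)/(5*pi); evaluating from 1 to 2: ∫_{1}^{2} (-2) sin(5*pi*x/2) dx = (-4/(5*pi)) - (0) = -4/(5*pi).
Summing the pieces and multiplying by (1/2) gives b_5 = -1/(5*pi).

-1/(5*pi)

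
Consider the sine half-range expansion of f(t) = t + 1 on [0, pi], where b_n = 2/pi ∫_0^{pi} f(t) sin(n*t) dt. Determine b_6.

b_6 = 2/pi ∫_0^{pi} (t + 1) sin(6*t) dt.
Integrating by parts (boundary term plus one more integral), an antiderivative of (t + 1) sin(6*t) is -t*cos(6*t)/6 + sin(6*t)/36 - cos(6*t)/6; evaluating from 0 to pi: ∫_{0}^{pi} (t + 1) sin(6*t) dt = (-pi/6 - 1/6) - (-1/6) = -pi/6.
Hence b_6 = (2/pi)·(-pi/6) = -1/3.

-1/3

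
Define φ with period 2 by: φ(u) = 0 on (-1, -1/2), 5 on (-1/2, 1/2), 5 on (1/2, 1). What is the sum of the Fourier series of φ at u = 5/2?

5

u = 5/2 differs from u = 1/2 by 1 full period(s), and the series is 2-periodic.
φ is continuous at u = 1/2 with value 5, so the series converges to 5 there.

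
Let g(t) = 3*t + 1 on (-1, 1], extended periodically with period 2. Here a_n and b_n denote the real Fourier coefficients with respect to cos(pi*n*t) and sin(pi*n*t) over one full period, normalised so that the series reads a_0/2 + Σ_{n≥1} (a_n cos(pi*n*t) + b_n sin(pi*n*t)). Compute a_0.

a_0 = ∫_{-1}^{1} g(t) dt = 2.

2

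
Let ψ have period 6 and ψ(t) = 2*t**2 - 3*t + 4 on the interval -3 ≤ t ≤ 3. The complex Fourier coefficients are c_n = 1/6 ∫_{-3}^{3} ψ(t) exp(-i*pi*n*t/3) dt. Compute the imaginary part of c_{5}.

Since ψ is real-valued, Im(c_{5}) = -1/6 ∫_{-3}^{3} ψ(t) sin(5*pi*t/3) dt = -b_{5}/2.
Integrating by parts twice (tabular method), an antiderivative of (2*t**2 - 3*t + 4) sin(5*pi*t/3) is -6*t**2*cos(5*pi*t/3)/(5*pi) + 36*t*sin(5*pi*t/3)/(25*pi**2) + 9*t*cos(5*pi*t/3)/(5*pi) - 27*sin(5*pi*t/3)/(25*pi**2) - 12*cos(5*pi*t/3)/(5*pi) + 108*cos(5*pi*t/3)/(125*pi**3); evaluating from -3 to 3: ∫_{-3}^{3} (2*t**2 - 3*t + 4) sin(5*pi*t/3) dt = (3*(-36 + 325*pi**2)/(125*pi**3)) - (3*(-36 + 775*pi**2)/(125*pi**3)) = -54/(5*pi).
Hence Im(c_{5}) = (-1/6)·(-54/(5*pi)) = 9/(5*pi).

9/(5*pi)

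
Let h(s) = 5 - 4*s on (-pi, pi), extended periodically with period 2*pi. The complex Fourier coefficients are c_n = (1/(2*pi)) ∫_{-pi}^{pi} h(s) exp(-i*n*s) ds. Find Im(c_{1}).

Since h is real-valued, Im(c_{1}) = -(1/(2*pi)) ∫_{-pi}^{pi} h(s) sin(s) ds = -b_{1}/2.
Integrating by parts (boundary term plus one more integral), an antiderivative of (5 - 4*s) sin(s) is 4*s*cos(s) - 4*sin(s) - 5*cos(s); evaluating from -pi to pi: ∫_{-pi}^{pi} (5 - 4*s) sin(s) ds = (5 - 4*pi) - (5 + 4*pi) = -8*pi.
Hence Im(c_{1}) = (-1/(2*pi))·(-8*pi) = 4.

4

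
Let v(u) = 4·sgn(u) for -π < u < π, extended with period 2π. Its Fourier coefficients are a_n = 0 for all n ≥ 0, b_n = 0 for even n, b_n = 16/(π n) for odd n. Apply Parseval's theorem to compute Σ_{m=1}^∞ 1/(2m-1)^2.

pi**2/8

Parseval: Σ b_n^2 = (1/π) ∫_{-π}^{π} v(u)^2 du = 32.
Only odd n contribute, with b_n^2 = 256/(π^2 n^2), so Σ_{m≥1} 1/(2m-1)^2 = π^2·(32)/256 = pi**2/8.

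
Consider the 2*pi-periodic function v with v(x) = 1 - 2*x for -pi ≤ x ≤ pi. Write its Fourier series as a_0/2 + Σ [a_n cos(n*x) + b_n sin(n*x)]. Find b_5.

b_5 = 1/pi ∫_{-pi}^{pi} v(x) sin(5*x) dx.
Integrating by parts (boundary term plus one more integral), an antiderivative of (1 - 2*x) sin(5*x) is 2*x*cos(5*x)/5 - 2*sin(5*x)/25 - cos(5*x)/5; evaluating from -pi to pi: ∫_{-pi}^{pi} (1 - 2*x) sin(5*x) dx = (1/5 - 2*pi/5) - (1/5 + 2*pi/5) = -4*pi/5.
Hence b_5 = (1/pi)·(-4*pi/5) = -4/5.

-4/5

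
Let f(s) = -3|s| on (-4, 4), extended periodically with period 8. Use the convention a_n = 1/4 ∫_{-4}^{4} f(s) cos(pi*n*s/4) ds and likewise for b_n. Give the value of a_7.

48/(49*pi**2)

a_7 = 1/4 ∫_{-4}^{4} f(s) cos(7*pi*s/4) ds.
f is even and cos(7*pi*s/4) is even, so the integrand is even and a_7 = 1/2 ∫_0^{4} f(s) cos(7*pi*s/4) ds.
Integrating by parts (boundary term plus one more integral), an antiderivative of (-3*s) cos(7*pi*s/4) is -12*s*sin(7*pi*s/4)/(7*pi) - 48*cos(7*pi*s/4)/(49*pi**2); evaluating from 0 to 4: ∫_{0}^{4} (-3*s) cos(7*pi*s/4) ds = (48/(49*pi**2)) - (-48/(49*pi**2)) = 96/(49*pi**2).
Hence a_7 = (1/2)·(96/(49*pi**2)) = 48/(49*pi**2).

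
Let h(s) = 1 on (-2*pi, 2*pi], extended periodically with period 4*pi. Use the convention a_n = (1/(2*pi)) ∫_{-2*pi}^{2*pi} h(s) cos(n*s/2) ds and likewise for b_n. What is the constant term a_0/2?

a_0 = (1/(2*pi)) ∫_{-2*pi}^{2*pi} h(s) ds = (1/(2*pi)) · (4*pi) = 2.
So the constant term a_0/2 = 1.

1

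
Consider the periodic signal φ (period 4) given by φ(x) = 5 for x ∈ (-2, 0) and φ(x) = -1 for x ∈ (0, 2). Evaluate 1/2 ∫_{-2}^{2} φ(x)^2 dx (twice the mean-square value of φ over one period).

1/2 ∫_{-2}^{2} φ(x)^2 dx = 1/2 · (52) = 26.

26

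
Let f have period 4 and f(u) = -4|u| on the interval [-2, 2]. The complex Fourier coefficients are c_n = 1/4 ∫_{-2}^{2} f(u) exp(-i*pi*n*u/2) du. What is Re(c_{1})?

16/pi**2

Since f is real-valued, Re(c_{1}) = 1/4 ∫_{-2}^{2} f(u) cos(pi*u/2) du = a_{1}/2.
f is even and cos(pi*u/2) is even, so the integrand is even: ∫_{-2}^{2} f(u) cos(pi*u/2) du = 2∫_0^{2} f(u) cos(pi*u/2) du.
Integrating by parts (boundary term plus one more integral), an antiderivative of (-4*u) cos(pi*u/2) is -8*u*sin(pi*u/2)/pi - 16*cos(pi*u/2)/pi**2; evaluating from 0 to 2: ∫_{0}^{2} (-4*u) cos(pi*u/2) du = (16/pi**2) - (-16/pi**2) = 32/pi**2.
So ∫_{-2}^{2} f(u) cos(pi*u/2) du = 64/pi**2.
Hence Re(c_{1}) = (1/4)·(64/pi**2) = 16/pi**2.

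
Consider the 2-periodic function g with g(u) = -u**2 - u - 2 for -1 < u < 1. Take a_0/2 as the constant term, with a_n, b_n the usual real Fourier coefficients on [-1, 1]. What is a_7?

a_7 = ∫_{-1}^{1} g(u) cos(7*pi*u) du.
Integrating by parts twice (tabular method), an antiderivative of (-u**2 - u - 2) cos(7*pi*u) is -u**2*sin(7*pi*u)/(7*pi) - u*sin(7*pi*u)/(7*pi) - 2*u*cos(7*pi*u)/(49*pi**2) - 2*sin(7*pi*u)/(7*pi) + 2*sin(7*pi*u)/(343*pi**3) - cos(7*pi*u)/(49*pi**2); evaluating from -1 to 1: ∫_{-1}^{1} (-u**2 - u - 2) cos(7*pi*u) du = (3/(49*pi**2)) - (-1/(49*pi**2)) = 4/(49*pi**2).
Hence a_7 = 4/(49*pi**2).

4/(49*pi**2)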